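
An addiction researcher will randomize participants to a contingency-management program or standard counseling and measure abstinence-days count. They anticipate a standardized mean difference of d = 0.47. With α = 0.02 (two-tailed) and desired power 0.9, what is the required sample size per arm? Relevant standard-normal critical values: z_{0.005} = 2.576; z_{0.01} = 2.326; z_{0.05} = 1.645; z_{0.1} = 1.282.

For two independent groups with equal n: n = 2·((z_{α/2} + z_β) / d)².
z_{α/2} + z_β = 2.326 + 1.282 = 3.608.
n = 2 × (3.608 / 0.47)² = 2 × 7.677² = 2 × 58.93 = 117.9.
Round up to the next whole participant.

n = 118 per group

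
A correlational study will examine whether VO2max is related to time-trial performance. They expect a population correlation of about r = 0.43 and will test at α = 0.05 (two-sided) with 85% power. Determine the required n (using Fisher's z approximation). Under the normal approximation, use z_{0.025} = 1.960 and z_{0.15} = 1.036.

n = 46

Fisher's z: C = ½·ln((1+r)/(1−r)) = ½·ln(2.5088) = 0.4599.
n = ((z_{α/2} + z_β)/C)² + 3.
(1.960 + 1.036) / 0.4599 = 2.996 / 0.4599 = 6.514.
n = 6.514² + 3 = 42.44 + 3 = 45.4.
Round up.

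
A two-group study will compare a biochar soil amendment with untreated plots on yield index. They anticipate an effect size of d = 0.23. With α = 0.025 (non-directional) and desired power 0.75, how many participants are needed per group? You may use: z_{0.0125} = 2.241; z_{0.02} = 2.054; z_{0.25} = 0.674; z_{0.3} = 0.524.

For two independent groups with equal n: n = 2·((z_{α/2} + z_β) / d)².
z_{α/2} + z_β = 2.241 + 0.674 = 2.915.
n = 2 × (2.915 / 0.23)² = 2 × 12.674² = 2 × 160.63 = 321.3.
Round up to the next whole participant.

n = 322 per group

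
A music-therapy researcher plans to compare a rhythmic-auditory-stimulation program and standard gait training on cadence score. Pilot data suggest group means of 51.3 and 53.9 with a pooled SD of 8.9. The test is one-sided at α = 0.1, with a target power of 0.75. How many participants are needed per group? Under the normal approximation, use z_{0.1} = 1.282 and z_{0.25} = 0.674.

Cohen's d = |M₁ − M₂| / SD_pooled = |51.3 − 53.9| / 8.9 = 2.6 / 8.9 = 0.292.
For two independent groups with equal n: n = 2·((z_{α} + z_β) / d)².
z_{α} + z_β = 1.282 + 0.674 = 1.956.
n = 2 × (1.956 / 0.292)² = 2 × 6.699² = 2 × 44.87 = 89.7.
Round up to the next whole participant.

n = 90 per group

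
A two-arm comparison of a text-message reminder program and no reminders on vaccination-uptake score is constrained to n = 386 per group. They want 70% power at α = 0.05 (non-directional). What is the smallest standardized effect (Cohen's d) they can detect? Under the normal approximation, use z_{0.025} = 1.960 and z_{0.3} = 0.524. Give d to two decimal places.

For two independent groups of n = 386 each: d_min = (z_{α/2} + z_β)·√(2/n).
z-sum = 1.960 + 0.524 = 2.484.
d_min = 2.484 × √(2/386) = 2.484 × 0.0720 = 0.179.

d_min ≈ 0.18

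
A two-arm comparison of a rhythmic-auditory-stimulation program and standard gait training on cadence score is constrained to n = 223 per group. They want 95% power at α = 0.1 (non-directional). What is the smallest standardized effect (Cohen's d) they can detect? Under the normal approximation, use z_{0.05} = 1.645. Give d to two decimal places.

d_min ≈ 0.31

For two independent groups of n = 223 each: d_min = (z_{α/2} + z_β)·√(2/n).
z-sum = 1.645 + 1.645 = 3.290.
d_min = 3.290 × √(2/223) = 3.290 × 0.0947 = 0.312.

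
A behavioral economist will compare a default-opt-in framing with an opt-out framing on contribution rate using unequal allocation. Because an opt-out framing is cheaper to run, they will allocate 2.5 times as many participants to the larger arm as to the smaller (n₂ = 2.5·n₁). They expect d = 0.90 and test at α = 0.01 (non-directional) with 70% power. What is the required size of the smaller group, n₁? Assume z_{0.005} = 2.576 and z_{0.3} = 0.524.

With allocation ratio k = n₂/n₁ = 2.5, Var(x̄₁−x̄₂) = σ²(1/n₁ + 1/(k·n₁)) = σ²·(k+1)/(k·n₁).
So n₁ = (1 + 1/k)·((z_{α/2} + z_β)/d)² = 1.400 × (3.100/0.90)².
n₁ = 1.400 × 11.86 = 16.6.
Round up: n₁ = 17, giving n₂ = ⌈2.5 × 17⌉ = ⌈42.5⌉ = 43.

n₁ = 17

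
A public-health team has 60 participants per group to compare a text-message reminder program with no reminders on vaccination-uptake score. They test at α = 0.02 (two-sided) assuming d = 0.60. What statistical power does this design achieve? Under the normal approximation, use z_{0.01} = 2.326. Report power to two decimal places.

For two equal groups, power = Φ(d·√(n/2) − z_{α/2}).
d·√(n/2) = 0.60 × √(60/2) = 0.60 × 5.477 = 3.286.
z_β = 3.286 − 2.326 = 0.960.
Power = Φ(0.960) = 0.832.

power ≈ 0.83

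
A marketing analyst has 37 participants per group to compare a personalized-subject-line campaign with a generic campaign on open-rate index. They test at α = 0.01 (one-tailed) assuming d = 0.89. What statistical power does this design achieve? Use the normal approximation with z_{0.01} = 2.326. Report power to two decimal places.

power ≈ 0.93

For two equal groups, power = Φ(d·√(n/2) − z_{α}).
d·√(n/2) = 0.89 × √(37/2) = 0.89 × 4.301 = 3.828.
z_β = 3.828 − 2.326 = 1.502.
Power = Φ(1.502) = 0.933.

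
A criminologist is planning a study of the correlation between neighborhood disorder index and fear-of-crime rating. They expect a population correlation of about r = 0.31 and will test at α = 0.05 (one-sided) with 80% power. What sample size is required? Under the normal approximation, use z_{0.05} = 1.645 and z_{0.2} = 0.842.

n = 64

Fisher's z: C = ½·ln((1+r)/(1−r)) = ½·ln(1.8986) = 0.3205.
n = ((z_{α} + z_β)/C)² + 3.
(1.645 + 0.842) / 0.3205 = 2.487 / 0.3205 = 7.760.
n = 7.760² + 3 = 60.21 + 3 = 63.2.
Round up.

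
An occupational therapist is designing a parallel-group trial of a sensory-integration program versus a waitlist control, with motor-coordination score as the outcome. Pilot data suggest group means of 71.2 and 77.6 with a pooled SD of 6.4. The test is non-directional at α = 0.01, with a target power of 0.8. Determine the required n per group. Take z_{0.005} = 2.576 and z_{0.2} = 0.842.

n = 24 per group

Cohen's d = |M₁ − M₂| / SD_pooled = |71.2 − 77.6| / 6.4 = 6.4 / 6.4 = 1.000.
For two independent groups with equal n: n = 2·((z_{α/2} + z_β) / d)².
z_{α/2} + z_β = 2.576 + 0.842 = 3.418.
n = 2 × (3.418 / 1.000)² = 2 × 3.418² = 2 × 11.68 = 23.4.
Round up to the next whole participant.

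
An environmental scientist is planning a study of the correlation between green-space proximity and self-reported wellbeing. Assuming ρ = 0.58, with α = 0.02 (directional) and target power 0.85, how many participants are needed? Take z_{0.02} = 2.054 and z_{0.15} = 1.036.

Fisher's z: C = ½·ln((1+r)/(1−r)) = ½·ln(3.7619) = 0.6625.
n = ((z_{α} + z_β)/C)² + 3.
(2.054 + 1.036) / 0.6625 = 3.090 / 0.6625 = 4.664.
n = 4.664² + 3 = 21.75 + 3 = 24.8.
Round up.

n = 25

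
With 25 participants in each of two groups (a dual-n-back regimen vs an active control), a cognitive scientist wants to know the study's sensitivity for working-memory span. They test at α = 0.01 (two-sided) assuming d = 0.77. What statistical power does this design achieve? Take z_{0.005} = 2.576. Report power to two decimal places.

power ≈ 0.56

For two equal groups, power = Φ(d·√(n/2) − z_{α/2}).
d·√(n/2) = 0.77 × √(25/2) = 0.77 × 3.536 = 2.722.
z_β = 2.722 − 2.576 = 0.146.
Power = Φ(0.146) = 0.558.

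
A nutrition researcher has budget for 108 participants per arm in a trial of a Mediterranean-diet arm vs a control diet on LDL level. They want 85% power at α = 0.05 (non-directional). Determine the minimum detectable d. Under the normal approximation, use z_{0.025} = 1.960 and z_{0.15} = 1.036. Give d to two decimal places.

d_min ≈ 0.41

For two independent groups of n = 108 each: d_min = (z_{α/2} + z_β)·√(2/n).
z-sum = 1.960 + 1.036 = 2.996.
d_min = 2.996 × √(2/108) = 2.996 × 0.1361 = 0.408.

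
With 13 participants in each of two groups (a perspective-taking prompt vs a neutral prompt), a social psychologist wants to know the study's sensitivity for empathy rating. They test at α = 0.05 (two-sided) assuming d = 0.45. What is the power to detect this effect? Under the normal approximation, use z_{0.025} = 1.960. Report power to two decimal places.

For two equal groups, power = Φ(d·√(n/2) − z_{α/2}).
d·√(n/2) = 0.45 × √(13/2) = 0.45 × 2.550 = 1.147.
z_β = 1.147 − 1.960 = -0.813.
Power = Φ(-0.813) = 0.208.

power ≈ 0.21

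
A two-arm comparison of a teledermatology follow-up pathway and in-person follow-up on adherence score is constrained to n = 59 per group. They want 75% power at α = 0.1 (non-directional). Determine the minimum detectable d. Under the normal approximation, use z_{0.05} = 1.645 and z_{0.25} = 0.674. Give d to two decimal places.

d_min ≈ 0.43

For two independent groups of n = 59 each: d_min = (z_{α/2} + z_β)·√(2/n).
z-sum = 1.645 + 0.674 = 2.319.
d_min = 2.319 × √(2/59) = 2.319 × 0.1841 = 0.427.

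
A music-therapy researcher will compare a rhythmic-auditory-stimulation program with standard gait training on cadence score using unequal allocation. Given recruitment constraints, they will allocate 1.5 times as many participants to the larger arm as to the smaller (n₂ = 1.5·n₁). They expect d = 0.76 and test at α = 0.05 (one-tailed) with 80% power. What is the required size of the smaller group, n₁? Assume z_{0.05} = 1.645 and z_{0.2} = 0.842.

With allocation ratio k = n₂/n₁ = 1.5, Var(x̄₁−x̄₂) = σ²(1/n₁ + 1/(k·n₁)) = σ²·(k+1)/(k·n₁).
So n₁ = (1 + 1/k)·((z_{α} + z_β)/d)² = 1.667 × (2.487/0.76)².
n₁ = 1.667 × 10.71 = 17.8.
Round up: n₁ = 18, giving n₂ = 1.5 × 18 = 27.

n₁ = 18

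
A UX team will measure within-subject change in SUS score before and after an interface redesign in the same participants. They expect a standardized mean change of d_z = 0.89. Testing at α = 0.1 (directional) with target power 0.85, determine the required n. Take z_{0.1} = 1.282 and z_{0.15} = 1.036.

For a paired (one-sample on differences) test: n = ((z_{α} + z_β) / d)².
z_{α} + z_β = 1.282 + 1.036 = 2.318.
n = (2.318 / 0.89)² = 2.604² = 6.78.
Round up.

n = 7 pairs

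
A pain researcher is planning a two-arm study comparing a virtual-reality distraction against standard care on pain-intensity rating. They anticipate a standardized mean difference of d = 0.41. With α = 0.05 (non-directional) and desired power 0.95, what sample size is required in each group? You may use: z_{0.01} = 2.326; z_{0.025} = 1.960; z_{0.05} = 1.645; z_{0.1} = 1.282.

n = 155 per group

For two independent groups with equal n: n = 2·((z_{α/2} + z_β) / d)².
z_{α/2} + z_β = 1.960 + 1.645 = 3.605.
n = 2 × (3.605 / 0.41)² = 2 × 8.793² = 2 × 77.31 = 154.6.
Round up to the next whole participant.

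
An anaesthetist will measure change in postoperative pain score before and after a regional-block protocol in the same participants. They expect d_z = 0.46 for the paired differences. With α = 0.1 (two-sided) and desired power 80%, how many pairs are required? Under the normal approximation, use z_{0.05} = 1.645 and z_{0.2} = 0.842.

n = 30 pairs

For a paired (one-sample on differences) test: n = ((z_{α/2} + z_β) / d)².
z_{α/2} + z_β = 1.645 + 0.842 = 2.487.
n = (2.487 / 0.46)² = 5.407² = 29.23.
Round up.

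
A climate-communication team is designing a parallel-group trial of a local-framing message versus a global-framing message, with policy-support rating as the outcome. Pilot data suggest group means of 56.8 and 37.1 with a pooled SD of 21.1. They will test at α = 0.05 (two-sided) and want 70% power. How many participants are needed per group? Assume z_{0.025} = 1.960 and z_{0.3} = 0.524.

n = 15 per group

Cohen's d = |M₁ − M₂| / SD_pooled = |56.8 − 37.1| / 21.1 = 19.7 / 21.1 = 0.934.
For two independent groups with equal n: n = 2·((z_{α/2} + z_β) / d)².
z_{α/2} + z_β = 1.960 + 0.524 = 2.484.
n = 2 × (2.484 / 0.934)² = 2 × 2.660² = 2 × 7.07 = 14.1.
Round up to the next whole participant.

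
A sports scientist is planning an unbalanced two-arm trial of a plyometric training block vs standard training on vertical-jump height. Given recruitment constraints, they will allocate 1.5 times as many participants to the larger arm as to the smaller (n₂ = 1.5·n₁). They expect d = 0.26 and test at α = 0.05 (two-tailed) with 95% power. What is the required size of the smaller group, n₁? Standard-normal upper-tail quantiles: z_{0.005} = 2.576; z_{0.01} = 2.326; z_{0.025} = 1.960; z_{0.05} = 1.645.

With allocation ratio k = n₂/n₁ = 1.5, Var(x̄₁−x̄₂) = σ²(1/n₁ + 1/(k·n₁)) = σ²·(k+1)/(k·n₁).
So n₁ = (1 + 1/k)·((z_{α/2} + z_β)/d)² = 1.667 × (3.605/0.26)².
n₁ = 1.667 × 192.25 = 320.4.
Round up: n₁ = 321, giving n₂ = ⌈1.5 × 321⌉ = ⌈481.5⌉ = 482.

n₁ = 321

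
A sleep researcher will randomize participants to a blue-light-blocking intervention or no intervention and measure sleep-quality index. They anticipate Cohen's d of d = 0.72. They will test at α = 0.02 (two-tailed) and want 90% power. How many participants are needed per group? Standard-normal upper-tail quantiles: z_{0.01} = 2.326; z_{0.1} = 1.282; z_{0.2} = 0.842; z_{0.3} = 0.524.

n = 51 per group

For two independent groups with equal n: n = 2·((z_{α/2} + z_β) / d)².
z_{α/2} + z_β = 2.326 + 1.282 = 3.608.
n = 2 × (3.608 / 0.72)² = 2 × 5.011² = 2 × 25.11 = 50.2.
Round up to the next whole participant.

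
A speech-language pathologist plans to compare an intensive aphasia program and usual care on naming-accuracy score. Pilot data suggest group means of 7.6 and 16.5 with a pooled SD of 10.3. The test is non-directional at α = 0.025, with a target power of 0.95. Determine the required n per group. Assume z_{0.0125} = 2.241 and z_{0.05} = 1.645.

Cohen's d = |M₁ − M₂| / SD_pooled = |7.6 − 16.5| / 10.3 = 8.9 / 10.3 = 0.864.
For two independent groups with equal n: n = 2·((z_{α/2} + z_β) / d)².
z_{α/2} + z_β = 2.241 + 1.645 = 3.886.
n = 2 × (3.886 / 0.864)² = 2 × 4.498² = 2 × 20.23 = 40.5.
Round up to the next whole participant.

n = 41 per group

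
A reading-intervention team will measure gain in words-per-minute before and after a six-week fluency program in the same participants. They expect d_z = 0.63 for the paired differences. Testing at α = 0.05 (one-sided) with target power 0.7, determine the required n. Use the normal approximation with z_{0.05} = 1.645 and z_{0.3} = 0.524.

For a paired (one-sample on differences) test: n = ((z_{α} + z_β) / d)².
z_{α} + z_β = 1.645 + 0.524 = 2.169.
n = (2.169 / 0.63)² = 3.443² = 11.85.
Round up.

n = 12 pairs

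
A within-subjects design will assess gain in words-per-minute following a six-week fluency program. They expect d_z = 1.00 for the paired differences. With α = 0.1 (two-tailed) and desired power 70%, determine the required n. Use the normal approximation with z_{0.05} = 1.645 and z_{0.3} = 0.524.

n = 5 pairs

For a paired (one-sample on differences) test: n = ((z_{α/2} + z_β) / d)².
z_{α/2} + z_β = 1.645 + 0.524 = 2.169.
n = (2.169 / 1.00)² = 2.169² = 4.70.
Round up.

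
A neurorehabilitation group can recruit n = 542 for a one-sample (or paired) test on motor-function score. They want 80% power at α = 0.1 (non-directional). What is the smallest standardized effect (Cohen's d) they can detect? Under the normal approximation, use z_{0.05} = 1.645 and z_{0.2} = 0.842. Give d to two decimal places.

For a single sample (or paired design) of n = 542: d_min = (z_{α/2} + z_β)/√n.
z-sum = 1.645 + 0.842 = 2.487.
d_min = 2.487 / √542 = 2.487 / 23.281 = 0.107.

d_min ≈ 0.11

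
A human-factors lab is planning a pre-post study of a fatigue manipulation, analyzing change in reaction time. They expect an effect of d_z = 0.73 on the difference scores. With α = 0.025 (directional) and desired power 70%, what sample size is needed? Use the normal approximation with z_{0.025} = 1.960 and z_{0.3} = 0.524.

n = 12 pairs

For a paired (one-sample on differences) test: n = ((z_{α} + z_β) / d)².
z_{α} + z_β = 1.960 + 0.524 = 2.484.
n = (2.484 / 0.73)² = 3.403² = 11.58.
Round up.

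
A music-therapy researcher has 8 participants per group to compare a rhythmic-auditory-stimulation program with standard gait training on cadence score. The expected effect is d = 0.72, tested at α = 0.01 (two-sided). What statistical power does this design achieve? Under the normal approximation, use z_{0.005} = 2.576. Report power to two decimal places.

For two equal groups, power = Φ(d·√(n/2) − z_{α/2}).
d·√(n/2) = 0.72 × √(8/2) = 0.72 × 2.000 = 1.440.
z_β = 1.440 − 2.576 = -1.136.
Power = Φ(-1.136) = 0.128.

power ≈ 0.13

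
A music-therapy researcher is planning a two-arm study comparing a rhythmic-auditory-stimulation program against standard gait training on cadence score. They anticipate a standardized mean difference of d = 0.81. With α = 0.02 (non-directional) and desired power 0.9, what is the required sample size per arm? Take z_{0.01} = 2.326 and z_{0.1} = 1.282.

n = 40 per group

For two independent groups with equal n: n = 2·((z_{α/2} + z_β) / d)².
z_{α/2} + z_β = 2.326 + 1.282 = 3.608.
n = 2 × (3.608 / 0.81)² = 2 × 4.454² = 2 × 19.84 = 39.7.
Round up to the next whole participant.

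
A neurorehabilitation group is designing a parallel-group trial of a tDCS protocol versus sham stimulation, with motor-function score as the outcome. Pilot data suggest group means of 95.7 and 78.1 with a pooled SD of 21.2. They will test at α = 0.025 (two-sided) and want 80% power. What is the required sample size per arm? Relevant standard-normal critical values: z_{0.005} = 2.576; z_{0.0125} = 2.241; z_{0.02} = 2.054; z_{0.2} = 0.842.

Cohen's d = |M₁ − M₂| / SD_pooled = |95.7 − 78.1| / 21.2 = 17.6 / 21.2 = 0.830.
For two independent groups with equal n: n = 2·((z_{α/2} + z_β) / d)².
z_{α/2} + z_β = 2.241 + 0.842 = 3.083.
n = 2 × (3.083 / 0.830)² = 2 × 3.714² = 2 × 13.80 = 27.6.
Round up to the next whole participant.

n = 28 per group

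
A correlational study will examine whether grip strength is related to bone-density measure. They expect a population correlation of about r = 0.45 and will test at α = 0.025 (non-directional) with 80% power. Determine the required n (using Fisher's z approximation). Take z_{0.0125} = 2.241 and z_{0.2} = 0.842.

n = 44

Fisher's z: C = ½·ln((1+r)/(1−r)) = ½·ln(2.6364) = 0.4847.
n = ((z_{α/2} + z_β)/C)² + 3.
(2.241 + 0.842) / 0.4847 = 3.083 / 0.4847 = 6.361.
n = 6.361² + 3 = 40.46 + 3 = 43.5.
Round up.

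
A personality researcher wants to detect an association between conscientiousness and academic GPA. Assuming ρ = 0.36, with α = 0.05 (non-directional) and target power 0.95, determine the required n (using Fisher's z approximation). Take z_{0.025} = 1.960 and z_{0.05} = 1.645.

Fisher's z: C = ½·ln((1+r)/(1−r)) = ½·ln(2.1250) = 0.3769.
n = ((z_{α/2} + z_β)/C)² + 3.
(1.960 + 1.645) / 0.3769 = 3.605 / 0.3769 = 9.565.
n = 9.565² + 3 = 91.49 + 3 = 94.5.
Round up.

n = 95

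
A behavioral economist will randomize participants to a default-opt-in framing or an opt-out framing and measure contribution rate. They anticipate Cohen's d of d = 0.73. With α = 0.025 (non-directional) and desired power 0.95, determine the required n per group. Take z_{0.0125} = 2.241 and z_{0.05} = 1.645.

For two independent groups with equal n: n = 2·((z_{α/2} + z_β) / d)².
z_{α/2} + z_β = 2.241 + 1.645 = 3.886.
n = 2 × (3.886 / 0.73)² = 2 × 5.323² = 2 × 28.34 = 56.7.
Round up to the next whole participant.

n = 57 per group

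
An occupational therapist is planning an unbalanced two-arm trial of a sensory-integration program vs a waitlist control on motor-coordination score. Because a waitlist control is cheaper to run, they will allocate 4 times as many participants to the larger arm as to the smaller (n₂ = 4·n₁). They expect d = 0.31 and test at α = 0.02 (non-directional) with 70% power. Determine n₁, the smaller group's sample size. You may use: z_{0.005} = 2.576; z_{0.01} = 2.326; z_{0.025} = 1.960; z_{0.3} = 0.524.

With allocation ratio k = n₂/n₁ = 4, Var(x̄₁−x̄₂) = σ²(1/n₁ + 1/(k·n₁)) = σ²·(k+1)/(k·n₁).
So n₁ = (1 + 1/k)·((z_{α/2} + z_β)/d)² = 1.250 × (2.850/0.31)².
n₁ = 1.250 × 84.52 = 105.7.
Round up: n₁ = 106, giving n₂ = 4 × 106 = 424.

n₁ = 106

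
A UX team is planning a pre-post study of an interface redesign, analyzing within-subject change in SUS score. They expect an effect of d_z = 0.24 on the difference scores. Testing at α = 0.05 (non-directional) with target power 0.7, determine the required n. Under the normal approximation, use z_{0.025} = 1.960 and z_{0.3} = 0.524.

For a paired (one-sample on differences) test: n = ((z_{α/2} + z_β) / d)².
z_{α/2} + z_β = 1.960 + 0.524 = 2.484.
n = (2.484 / 0.24)² = 10.350² = 107.12.
Round up.

n = 108 pairs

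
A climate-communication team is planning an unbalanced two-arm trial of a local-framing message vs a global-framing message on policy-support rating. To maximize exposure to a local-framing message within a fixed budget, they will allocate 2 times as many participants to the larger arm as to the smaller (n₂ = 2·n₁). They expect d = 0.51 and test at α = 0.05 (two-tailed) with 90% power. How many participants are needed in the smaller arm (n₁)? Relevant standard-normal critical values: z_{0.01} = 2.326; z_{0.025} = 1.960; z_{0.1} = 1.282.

n₁ = 61

With allocation ratio k = n₂/n₁ = 2, Var(x̄₁−x̄₂) = σ²(1/n₁ + 1/(k·n₁)) = σ²·(k+1)/(k·n₁).
So n₁ = (1 + 1/k)·((z_{α/2} + z_β)/d)² = 1.500 × (3.242/0.51)².
n₁ = 1.500 × 40.41 = 60.6.
Round up: n₁ = 61, giving n₂ = 2 × 61 = 122.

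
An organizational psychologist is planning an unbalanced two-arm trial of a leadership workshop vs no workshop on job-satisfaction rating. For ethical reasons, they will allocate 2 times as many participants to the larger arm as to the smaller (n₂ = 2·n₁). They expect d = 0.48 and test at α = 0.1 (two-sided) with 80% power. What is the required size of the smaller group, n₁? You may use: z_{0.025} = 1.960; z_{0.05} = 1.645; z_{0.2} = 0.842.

n₁ = 41

With allocation ratio k = n₂/n₁ = 2, Var(x̄₁−x̄₂) = σ²(1/n₁ + 1/(k·n₁)) = σ²·(k+1)/(k·n₁).
So n₁ = (1 + 1/k)·((z_{α/2} + z_β)/d)² = 1.500 × (2.487/0.48)².
n₁ = 1.500 × 26.85 = 40.3.
Round up: n₁ = 41, giving n₂ = 2 × 41 = 82.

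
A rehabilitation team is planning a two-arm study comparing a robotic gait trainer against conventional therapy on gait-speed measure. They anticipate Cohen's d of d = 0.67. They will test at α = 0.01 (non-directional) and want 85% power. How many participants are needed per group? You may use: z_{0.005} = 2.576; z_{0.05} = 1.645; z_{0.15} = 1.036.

n = 59 per group

For two independent groups with equal n: n = 2·((z_{α/2} + z_β) / d)².
z_{α/2} + z_β = 2.576 + 1.036 = 3.612.
n = 2 × (3.612 / 0.67)² = 2 × 5.391² = 2 × 29.06 = 58.1.
Round up to the next whole participant.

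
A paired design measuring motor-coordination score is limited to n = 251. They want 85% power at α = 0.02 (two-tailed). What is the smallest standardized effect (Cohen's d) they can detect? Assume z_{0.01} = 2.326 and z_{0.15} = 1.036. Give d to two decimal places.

For a single sample (or paired design) of n = 251: d_min = (z_{α/2} + z_β)/√n.
z-sum = 2.326 + 1.036 = 3.362.
d_min = 3.362 / √251 = 3.362 / 15.843 = 0.212.

d_min ≈ 0.21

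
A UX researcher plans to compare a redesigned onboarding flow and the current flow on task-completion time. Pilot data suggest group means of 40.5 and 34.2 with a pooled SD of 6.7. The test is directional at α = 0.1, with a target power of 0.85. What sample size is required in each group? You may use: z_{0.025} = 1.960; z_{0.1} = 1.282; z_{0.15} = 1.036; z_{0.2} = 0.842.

n = 13 per group

Cohen's d = |M₁ − M₂| / SD_pooled = |40.5 − 34.2| / 6.7 = 6.3 / 6.7 = 0.940.
For two independent groups with equal n: n = 2·((z_{α} + z_β) / d)².
z_{α} + z_β = 1.282 + 1.036 = 2.318.
n = 2 × (2.318 / 0.940)² = 2 × 2.466² = 2 × 6.08 = 12.2.
Round up to the next whole participant.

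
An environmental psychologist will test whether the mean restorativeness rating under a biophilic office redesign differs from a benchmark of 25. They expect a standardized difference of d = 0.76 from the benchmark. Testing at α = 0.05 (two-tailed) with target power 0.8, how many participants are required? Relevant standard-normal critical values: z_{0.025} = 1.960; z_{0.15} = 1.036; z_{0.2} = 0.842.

n = 14

For a one-sample test: n = ((z_{α/2} + z_β) / d)².
z_{α/2} + z_β = 1.960 + 0.842 = 2.802.
n = (2.802 / 0.76)² = 3.687² = 13.59.
Round up.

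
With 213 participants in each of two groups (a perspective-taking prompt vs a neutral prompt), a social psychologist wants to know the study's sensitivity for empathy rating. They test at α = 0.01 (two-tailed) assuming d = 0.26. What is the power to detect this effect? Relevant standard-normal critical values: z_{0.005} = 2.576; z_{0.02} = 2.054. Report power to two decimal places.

For two equal groups, power = Φ(d·√(n/2) − z_{α/2}).
d·√(n/2) = 0.26 × √(213/2) = 0.26 × 10.320 = 2.683.
z_β = 2.683 − 2.576 = 0.107.
Power = Φ(0.107) = 0.543.

power ≈ 0.54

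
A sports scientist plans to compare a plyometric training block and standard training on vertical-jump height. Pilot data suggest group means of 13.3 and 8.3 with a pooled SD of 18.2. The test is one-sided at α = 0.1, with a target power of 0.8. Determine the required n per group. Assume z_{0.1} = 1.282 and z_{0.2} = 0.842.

Cohen's d = |M₁ − M₂| / SD_pooled = |13.3 − 8.3| / 18.2 = 5.0 / 18.2 = 0.275.
For two independent groups with equal n: n = 2·((z_{α} + z_β) / d)².
z_{α} + z_β = 1.282 + 0.842 = 2.124.
n = 2 × (2.124 / 0.275)² = 2 × 7.724² = 2 × 59.65 = 119.3.
Round up to the next whole participant.

n = 120 per group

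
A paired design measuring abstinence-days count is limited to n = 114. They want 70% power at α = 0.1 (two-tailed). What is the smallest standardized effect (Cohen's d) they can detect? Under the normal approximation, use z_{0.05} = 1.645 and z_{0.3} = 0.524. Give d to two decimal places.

d_min ≈ 0.20

For a single sample (or paired design) of n = 114: d_min = (z_{α/2} + z_β)/√n.
z-sum = 1.645 + 0.524 = 2.169.
d_min = 2.169 / √114 = 2.169 / 10.677 = 0.203.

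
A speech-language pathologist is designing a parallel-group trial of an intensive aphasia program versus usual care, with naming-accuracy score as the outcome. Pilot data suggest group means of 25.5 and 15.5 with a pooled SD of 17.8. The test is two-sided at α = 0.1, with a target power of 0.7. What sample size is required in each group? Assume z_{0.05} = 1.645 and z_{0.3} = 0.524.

Cohen's d = |M₁ − M₂| / SD_pooled = |25.5 − 15.5| / 17.8 = 10.0 / 17.8 = 0.562.
For two independent groups with equal n: n = 2·((z_{α/2} + z_β) / d)².
z_{α/2} + z_β = 1.645 + 0.524 = 2.169.
n = 2 × (2.169 / 0.562)² = 2 × 3.859² = 2 × 14.90 = 29.8.
Round up to the next whole participant.

n = 30 per group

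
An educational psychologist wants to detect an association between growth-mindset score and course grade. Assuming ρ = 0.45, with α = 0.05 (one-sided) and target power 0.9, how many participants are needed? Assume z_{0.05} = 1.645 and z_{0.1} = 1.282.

Fisher's z: C = ½·ln((1+r)/(1−r)) = ½·ln(2.6364) = 0.4847.
n = ((z_{α} + z_β)/C)² + 3.
(1.645 + 1.282) / 0.4847 = 2.927 / 0.4847 = 6.039.
n = 6.039² + 3 = 36.47 + 3 = 39.5.
Round up.

n = 40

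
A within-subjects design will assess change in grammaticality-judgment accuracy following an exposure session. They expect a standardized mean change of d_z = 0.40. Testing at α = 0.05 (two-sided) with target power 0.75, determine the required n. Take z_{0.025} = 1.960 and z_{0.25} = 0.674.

For a paired (one-sample on differences) test: n = ((z_{α/2} + z_β) / d)².
z_{α/2} + z_β = 1.960 + 0.674 = 2.634.
n = (2.634 / 0.40)² = 6.585² = 43.36.
Round up.

n = 44 pairs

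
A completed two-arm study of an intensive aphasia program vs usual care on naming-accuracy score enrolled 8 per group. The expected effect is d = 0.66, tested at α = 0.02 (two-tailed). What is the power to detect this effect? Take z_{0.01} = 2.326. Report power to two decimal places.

For two equal groups, power = Φ(d·√(n/2) − z_{α/2}).
d·√(n/2) = 0.66 × √(8/2) = 0.66 × 2.000 = 1.320.
z_β = 1.320 − 2.326 = -1.006.
Power = Φ(-1.006) = 0.157.

power ≈ 0.16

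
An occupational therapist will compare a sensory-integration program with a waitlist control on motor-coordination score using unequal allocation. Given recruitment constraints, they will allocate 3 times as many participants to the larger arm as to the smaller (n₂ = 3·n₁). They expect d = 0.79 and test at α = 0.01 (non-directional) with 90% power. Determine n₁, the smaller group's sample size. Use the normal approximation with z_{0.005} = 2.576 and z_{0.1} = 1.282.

n₁ = 32

With allocation ratio k = n₂/n₁ = 3, Var(x̄₁−x̄₂) = σ²(1/n₁ + 1/(k·n₁)) = σ²·(k+1)/(k·n₁).
So n₁ = (1 + 1/k)·((z_{α/2} + z_β)/d)² = 1.333 × (3.858/0.79)².
n₁ = 1.333 × 23.85 = 31.8.
Round up: n₁ = 32, giving n₂ = 3 × 32 = 96.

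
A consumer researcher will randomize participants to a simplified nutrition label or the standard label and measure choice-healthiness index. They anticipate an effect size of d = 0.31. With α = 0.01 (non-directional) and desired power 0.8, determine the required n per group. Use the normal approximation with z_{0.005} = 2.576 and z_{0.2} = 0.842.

n = 244 per group

For two independent groups with equal n: n = 2·((z_{α/2} + z_β) / d)².
z_{α/2} + z_β = 2.576 + 0.842 = 3.418.
n = 2 × (3.418 / 0.31)² = 2 × 11.026² = 2 × 121.57 = 243.1.
Round up to the next whole participant.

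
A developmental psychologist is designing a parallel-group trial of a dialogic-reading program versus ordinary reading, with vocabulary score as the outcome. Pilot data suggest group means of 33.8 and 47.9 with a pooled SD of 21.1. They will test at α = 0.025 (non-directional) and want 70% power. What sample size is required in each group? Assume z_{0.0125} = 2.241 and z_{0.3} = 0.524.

n = 35 per group

Cohen's d = |M₁ − M₂| / SD_pooled = |33.8 − 47.9| / 21.1 = 14.1 / 21.1 = 0.668.
For two independent groups with equal n: n = 2·((z_{α/2} + z_β) / d)².
z_{α/2} + z_β = 2.241 + 0.524 = 2.765.
n = 2 × (2.765 / 0.668)² = 2 × 4.139² = 2 × 17.13 = 34.3.
Round up to the next whole participant.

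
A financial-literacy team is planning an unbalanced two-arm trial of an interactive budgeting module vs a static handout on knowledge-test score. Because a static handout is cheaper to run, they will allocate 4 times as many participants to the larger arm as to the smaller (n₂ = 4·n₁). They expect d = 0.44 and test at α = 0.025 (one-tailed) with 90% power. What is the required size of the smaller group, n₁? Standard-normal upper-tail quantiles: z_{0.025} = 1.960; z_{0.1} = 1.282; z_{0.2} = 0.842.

With allocation ratio k = n₂/n₁ = 4, Var(x̄₁−x̄₂) = σ²(1/n₁ + 1/(k·n₁)) = σ²·(k+1)/(k·n₁).
So n₁ = (1 + 1/k)·((z_{α} + z_β)/d)² = 1.250 × (3.242/0.44)².
n₁ = 1.250 × 54.29 = 67.9.
Round up: n₁ = 68, giving n₂ = 4 × 68 = 272.

n₁ = 68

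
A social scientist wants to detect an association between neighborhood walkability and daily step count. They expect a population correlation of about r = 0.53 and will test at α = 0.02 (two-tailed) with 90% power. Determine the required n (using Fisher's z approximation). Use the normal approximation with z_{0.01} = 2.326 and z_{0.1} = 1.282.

n = 41

Fisher's z: C = ½·ln((1+r)/(1−r)) = ½·ln(3.2553) = 0.5901.
n = ((z_{α/2} + z_β)/C)² + 3.
(2.326 + 1.282) / 0.5901 = 3.608 / 0.5901 = 6.114.
n = 6.114² + 3 = 37.38 + 3 = 40.4.
Round up.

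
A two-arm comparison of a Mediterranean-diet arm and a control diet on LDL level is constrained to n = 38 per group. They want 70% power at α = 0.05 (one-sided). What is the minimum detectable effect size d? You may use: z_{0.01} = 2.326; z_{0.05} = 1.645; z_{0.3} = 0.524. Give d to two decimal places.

For two independent groups of n = 38 each: d_min = (z_{α} + z_β)·√(2/n).
z-sum = 1.645 + 0.524 = 2.169.
d_min = 2.169 × √(2/38) = 2.169 × 0.2294 = 0.498.

d_min ≈ 0.50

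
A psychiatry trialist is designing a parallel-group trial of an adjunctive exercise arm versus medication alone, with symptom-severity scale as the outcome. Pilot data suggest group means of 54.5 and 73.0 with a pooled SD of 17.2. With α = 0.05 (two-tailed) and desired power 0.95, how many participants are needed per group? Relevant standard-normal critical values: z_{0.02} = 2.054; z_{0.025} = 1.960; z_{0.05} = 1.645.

Cohen's d = |M₁ − M₂| / SD_pooled = |54.5 − 73.0| / 17.2 = 18.5 / 17.2 = 1.076.
For two independent groups with equal n: n = 2·((z_{α/2} + z_β) / d)².
z_{α/2} + z_β = 1.960 + 1.645 = 3.605.
n = 2 × (3.605 / 1.076)² = 2 × 3.350² = 2 × 11.22 = 22.4.
Round up to the next whole participant.

n = 23 per group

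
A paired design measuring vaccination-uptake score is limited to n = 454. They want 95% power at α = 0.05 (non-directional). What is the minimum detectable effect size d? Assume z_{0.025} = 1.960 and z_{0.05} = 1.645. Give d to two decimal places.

d_min ≈ 0.17

For a single sample (or paired design) of n = 454: d_min = (z_{α/2} + z_β)/√n.
z-sum = 1.960 + 1.645 = 3.605.
d_min = 3.605 / √454 = 3.605 / 21.307 = 0.169.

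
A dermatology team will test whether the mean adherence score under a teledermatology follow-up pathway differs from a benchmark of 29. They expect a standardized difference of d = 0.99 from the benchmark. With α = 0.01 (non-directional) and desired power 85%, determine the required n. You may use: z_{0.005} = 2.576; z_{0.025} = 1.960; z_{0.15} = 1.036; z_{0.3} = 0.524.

n = 14

For a one-sample test: n = ((z_{α/2} + z_β) / d)².
z_{α/2} + z_β = 2.576 + 1.036 = 3.612.
n = (3.612 / 0.99)² = 3.648² = 13.31.
Round up.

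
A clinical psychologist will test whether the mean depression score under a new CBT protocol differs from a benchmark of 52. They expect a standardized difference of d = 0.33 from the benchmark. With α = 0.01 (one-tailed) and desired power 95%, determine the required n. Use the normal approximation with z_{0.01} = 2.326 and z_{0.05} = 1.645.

n = 145

For a one-sample test: n = ((z_{α} + z_β) / d)².
z_{α} + z_β = 2.326 + 1.645 = 3.971.
n = (3.971 / 0.33)² = 12.033² = 144.80.
Round up.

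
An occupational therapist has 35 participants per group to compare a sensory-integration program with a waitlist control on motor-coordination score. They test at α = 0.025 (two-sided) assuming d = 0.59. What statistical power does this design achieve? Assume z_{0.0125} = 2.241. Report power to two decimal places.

power ≈ 0.59

For two equal groups, power = Φ(d·√(n/2) − z_{α/2}).
d·√(n/2) = 0.59 × √(35/2) = 0.59 × 4.183 = 2.468.
z_β = 2.468 − 2.241 = 0.227.
Power = Φ(0.227) = 0.590.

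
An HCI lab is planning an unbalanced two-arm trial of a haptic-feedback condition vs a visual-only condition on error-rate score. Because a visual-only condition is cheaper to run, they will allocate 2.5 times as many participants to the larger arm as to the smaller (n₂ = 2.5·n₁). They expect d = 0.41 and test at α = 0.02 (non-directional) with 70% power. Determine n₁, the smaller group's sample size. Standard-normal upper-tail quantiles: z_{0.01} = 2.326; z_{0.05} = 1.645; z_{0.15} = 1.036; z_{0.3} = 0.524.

With allocation ratio k = n₂/n₁ = 2.5, Var(x̄₁−x̄₂) = σ²(1/n₁ + 1/(k·n₁)) = σ²·(k+1)/(k·n₁).
So n₁ = (1 + 1/k)·((z_{α/2} + z_β)/d)² = 1.400 × (2.850/0.41)².
n₁ = 1.400 × 48.32 = 67.6.
Round up: n₁ = 68, giving n₂ = 2.5 × 68 = 170.

n₁ = 68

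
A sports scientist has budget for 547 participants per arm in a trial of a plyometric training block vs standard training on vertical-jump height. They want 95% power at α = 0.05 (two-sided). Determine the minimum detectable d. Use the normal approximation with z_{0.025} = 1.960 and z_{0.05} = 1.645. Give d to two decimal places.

For two independent groups of n = 547 each: d_min = (z_{α/2} + z_β)·√(2/n).
z-sum = 1.960 + 1.645 = 3.605.
d_min = 3.605 × √(2/547) = 3.605 × 0.0605 = 0.218.

d_min ≈ 0.22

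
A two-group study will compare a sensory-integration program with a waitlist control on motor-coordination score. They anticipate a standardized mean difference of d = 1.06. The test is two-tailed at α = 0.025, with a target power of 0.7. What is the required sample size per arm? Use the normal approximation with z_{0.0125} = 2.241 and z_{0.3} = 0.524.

For two independent groups with equal n: n = 2·((z_{α/2} + z_β) / d)².
z_{α/2} + z_β = 2.241 + 0.524 = 2.765.
n = 2 × (2.765 / 1.06)² = 2 × 2.608² = 2 × 6.80 = 13.6.
Round up to the next whole participant.

n = 14 per group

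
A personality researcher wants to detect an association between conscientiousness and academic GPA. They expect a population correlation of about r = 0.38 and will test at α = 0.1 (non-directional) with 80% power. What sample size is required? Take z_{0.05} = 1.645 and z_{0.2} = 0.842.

Fisher's z: C = ½·ln((1+r)/(1−r)) = ½·ln(2.2258) = 0.4001.
n = ((z_{α/2} + z_β)/C)² + 3.
(1.645 + 0.842) / 0.4001 = 2.487 / 0.4001 = 6.216.
n = 6.216² + 3 = 38.64 + 3 = 41.6.
Round up.

n = 42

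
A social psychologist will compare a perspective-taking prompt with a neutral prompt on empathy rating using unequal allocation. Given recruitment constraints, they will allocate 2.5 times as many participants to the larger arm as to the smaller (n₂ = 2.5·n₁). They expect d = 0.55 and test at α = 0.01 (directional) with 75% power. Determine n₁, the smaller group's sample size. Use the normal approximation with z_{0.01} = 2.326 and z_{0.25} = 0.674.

With allocation ratio k = n₂/n₁ = 2.5, Var(x̄₁−x̄₂) = σ²(1/n₁ + 1/(k·n₁)) = σ²·(k+1)/(k·n₁).
So n₁ = (1 + 1/k)·((z_{α} + z_β)/d)² = 1.400 × (3.000/0.55)².
n₁ = 1.400 × 29.75 = 41.7.
Round up: n₁ = 42, giving n₂ = 2.5 × 42 = 105.

n₁ = 42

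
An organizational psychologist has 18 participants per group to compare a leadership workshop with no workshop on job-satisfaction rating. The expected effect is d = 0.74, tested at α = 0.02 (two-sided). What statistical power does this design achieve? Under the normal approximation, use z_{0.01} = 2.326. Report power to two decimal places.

For two equal groups, power = Φ(d·√(n/2) − z_{α/2}).
d·√(n/2) = 0.74 × √(18/2) = 0.74 × 3.000 = 2.220.
z_β = 2.220 − 2.326 = -0.106.
Power = Φ(-0.106) = 0.458.

power ≈ 0.46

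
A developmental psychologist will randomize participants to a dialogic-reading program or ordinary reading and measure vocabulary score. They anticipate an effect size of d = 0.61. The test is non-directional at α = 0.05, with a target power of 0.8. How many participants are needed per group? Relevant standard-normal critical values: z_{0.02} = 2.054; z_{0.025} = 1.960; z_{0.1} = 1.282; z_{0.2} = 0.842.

For two independent groups with equal n: n = 2·((z_{α/2} + z_β) / d)².
z_{α/2} + z_β = 1.960 + 0.842 = 2.802.
n = 2 × (2.802 / 0.61)² = 2 × 4.593² = 2 × 21.10 = 42.2.
Round up to the next whole participant.

n = 43 per group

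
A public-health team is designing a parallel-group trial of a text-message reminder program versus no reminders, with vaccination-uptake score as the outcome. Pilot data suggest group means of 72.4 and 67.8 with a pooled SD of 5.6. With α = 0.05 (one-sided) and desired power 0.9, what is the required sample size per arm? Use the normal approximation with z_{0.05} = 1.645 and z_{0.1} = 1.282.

n = 26 per group

Cohen's d = |M₁ − M₂| / SD_pooled = |72.4 − 67.8| / 5.6 = 4.6 / 5.6 = 0.821.
For two independent groups with equal n: n = 2·((z_{α} + z_β) / d)².
z_{α} + z_β = 1.645 + 1.282 = 2.927.
n = 2 × (2.927 / 0.821)² = 2 × 3.565² = 2 × 12.71 = 25.4.
Round up to the next whole participant.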